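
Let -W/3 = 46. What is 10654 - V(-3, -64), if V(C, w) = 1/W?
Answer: 1470253/138 ≈ 10654.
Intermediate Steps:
W = -138 (W = -3*46 = -138)
V(C, w) = -1/138 (V(C, w) = 1/(-138) = -1/138)
10654 - V(-3, -64) = 10654 - 1*(-1/138) = 10654 + 1/138 = 1470253/138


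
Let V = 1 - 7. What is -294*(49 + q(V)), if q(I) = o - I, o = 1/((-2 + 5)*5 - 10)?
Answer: -81144/5 ≈ -16229.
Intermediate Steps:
V = -6
o = ⅕ (o = 1/(3*5 - 10) = 1/(15 - 10) = 1/5 = ⅕ ≈ 0.20000)
q(I) = ⅕ - I
-294*(49 + q(V)) = -294*(49 + (⅕ - 1*(-6))) = -294*(49 + (⅕ + 6)) = -294*(49 + 31/5) = -294*276/5 = -81144/5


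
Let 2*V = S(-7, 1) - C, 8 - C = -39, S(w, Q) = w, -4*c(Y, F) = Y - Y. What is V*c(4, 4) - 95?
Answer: -95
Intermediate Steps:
c(Y, F) = 0 (c(Y, F) = -(Y - Y)/4 = -¼*0 = 0)
C = 47 (C = 8 - 1*(-39) = 8 + 39 = 47)
V = -27 (V = (-7 - 1*47)/2 = (-7 - 47)/2 = (½)*(-54) = -27)
V*c(4, 4) - 95 = -27*0 - 95 = 0 - 95 = -95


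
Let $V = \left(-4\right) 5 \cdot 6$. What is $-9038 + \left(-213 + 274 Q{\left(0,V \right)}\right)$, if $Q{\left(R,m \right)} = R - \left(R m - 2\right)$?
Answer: $-8703$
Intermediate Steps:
$V = -120$ ($V = \left(-20\right) 6 = -120$)
$Q{\left(R,m \right)} = 2 + R - R m$ ($Q{\left(R,m \right)} = R - \left(-2 + R m\right) = 2 + R - R m$)
$-9038 + \left(-213 + 274 Q{\left(0,V \right)}\right) = -9038 - \left(213 - 274 \left(2 + 0 - 0 \left(-120\right)\right)\right) = -9038 - \left(213 - 274 \left(2 + 0 + 0\right)\right) = -9038 + \left(-213 + 274 \cdot 2\right) = -9038 + \left(-213 + 548\right) = -9038 + 335 = -8703$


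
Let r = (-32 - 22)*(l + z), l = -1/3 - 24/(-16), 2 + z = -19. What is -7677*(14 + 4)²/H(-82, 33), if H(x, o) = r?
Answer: -276372/119 ≈ -2322.5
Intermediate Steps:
z = -21 (z = -2 - 19 = -21)
l = 7/6 (l = -1*⅓ - 24*(-1/16) = -⅓ + 3/2 = 7/6 ≈ 1.1667)
r = 1071 (r = (-32 - 22)*(7/6 - 21) = -54*(-119/6) = 1071)
H(x, o) = 1071
-7677*(14 + 4)²/H(-82, 33) = -7677*(14 + 4)²/1071 = -7677/(1071/(18²)) = -7677/(1071/324) = -7677/(1071*(1/324)) = -7677/119/36 = -7677*36/119 = -276372/119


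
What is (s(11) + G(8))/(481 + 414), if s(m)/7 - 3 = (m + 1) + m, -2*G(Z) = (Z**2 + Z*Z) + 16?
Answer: 22/179 ≈ 0.12291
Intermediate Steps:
G(Z) = -8 - Z**2 (G(Z) = -((Z**2 + Z*Z) + 16)/2 = -((Z**2 + Z**2) + 16)/2 = -(2*Z**2 + 16)/2 = -(16 + 2*Z**2)/2 = -8 - Z**2)
s(m) = 28 + 14*m (s(m) = 21 + 7*((m + 1) + m) = 21 + 7*((1 + m) + m) = 21 + 7*(1 + 2*m) = 21 + (7 + 14*m) = 28 + 14*m)
(s(11) + G(8))/(481 + 414) = ((28 + 14*11) + (-8 - 1*8**2))/(481 + 414) = ((28 + 154) + (-8 - 1*64))/895 = (182 + (-8 - 64))/895 = (182 - 72)/895 = (1/895)*110 = 22/179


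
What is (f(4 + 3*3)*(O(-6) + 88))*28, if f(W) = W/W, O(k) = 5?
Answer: 2604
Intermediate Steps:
f(W) = 1
(f(4 + 3*3)*(O(-6) + 88))*28 = (1*(5 + 88))*28 = (1*93)*28 = 93*28 = 2604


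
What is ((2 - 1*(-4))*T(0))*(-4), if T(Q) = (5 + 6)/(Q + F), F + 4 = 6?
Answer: -132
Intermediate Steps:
F = 2 (F = -4 + 6 = 2)
T(Q) = 11/(2 + Q) (T(Q) = (5 + 6)/(Q + 2) = 11/(2 + Q))
((2 - 1*(-4))*T(0))*(-4) = ((2 - 1*(-4))*(11/(2 + 0)))*(-4) = ((2 + 4)*(11/2))*(-4) = (6*(11*(½)))*(-4) = (6*(11/2))*(-4) = 33*(-4) = -132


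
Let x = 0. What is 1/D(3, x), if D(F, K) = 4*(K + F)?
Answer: 1/12 ≈ 0.083333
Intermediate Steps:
D(F, K) = 4*F + 4*K (D(F, K) = 4*(F + K) = 4*F + 4*K)
1/D(3, x) = 1/(4*3 + 4*0) = 1/(12 + 0) = 1/12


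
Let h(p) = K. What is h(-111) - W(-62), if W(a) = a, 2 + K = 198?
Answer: 258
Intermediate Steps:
K = 196 (K = -2 + 198 = 196)
h(p) = 196
h(-111) - W(-62) = 196 - 1*(-62) = 196 + 62 = 258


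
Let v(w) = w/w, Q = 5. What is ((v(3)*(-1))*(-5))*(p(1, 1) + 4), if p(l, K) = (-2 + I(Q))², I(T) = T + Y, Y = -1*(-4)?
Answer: 265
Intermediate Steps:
v(w) = 1
Y = 4
I(T) = 4 + T (I(T) = T + 4 = 4 + T)
p(l, K) = 49 (p(l, K) = (-2 + (4 + 5))² = (-2 + 9)² = 7² = 49)
((v(3)*(-1))*(-5))*(p(1, 1) + 4) = ((1*(-1))*(-5))*(49 + 4) = -1*(-5)*53 = 5*53 = 265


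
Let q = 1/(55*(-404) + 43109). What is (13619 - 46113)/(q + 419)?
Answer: -48483369/625178 ≈ -77.551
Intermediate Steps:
q = 1/20889 (q = 1/(-22220 + 43109) = 1/20889 ≈ 4.7872e-5)
(13619 - 46113)/(q + 419) = (13619 - 46113)/(1/20889 + 419) = -32494/8752492/20889 = -32494*20889/8752492 = -48483369/625178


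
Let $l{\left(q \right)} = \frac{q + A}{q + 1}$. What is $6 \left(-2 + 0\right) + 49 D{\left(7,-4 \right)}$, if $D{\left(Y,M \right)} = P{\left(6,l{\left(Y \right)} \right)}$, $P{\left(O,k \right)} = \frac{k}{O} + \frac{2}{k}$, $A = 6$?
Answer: $\frac{38425}{624} \approx 61.579$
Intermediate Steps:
$l{\left(q \right)} = \frac{6 + q}{1 + q}$ ($l{\left(q \right)} = \frac{q + 6}{q + 1} = \frac{6 + q}{1 + q}$)
$P{\left(O,k \right)} = \frac{2}{k} + \frac{k}{O}$
$D{\left(Y,M \right)} = \frac{2 \left(1 + Y\right)}{6 + Y} + \frac{6 + Y}{6 \left(1 + Y\right)}$ ($D{\left(Y,M \right)} = \frac{2}{\frac{1}{1 + Y} \left(6 + Y\right)} + \frac{\frac{1}{1 + Y} \left(6 + Y\right)}{6} = 2 \frac{1 + Y}{6 + Y} + \frac{6 + Y}{1 + Y} \frac{1}{6} = \frac{2 \left(1 + Y\right)}{6 + Y} + \frac{6 + Y}{6 \left(1 + Y\right)}$)
$6 \left(-2 + 0\right) + 49 D{\left(7,-4 \right)} = 6 \left(-2 + 0\right) + 49 \frac{\left(6 + 7\right)^{2} + 12 \left(1 + 7\right)^{2}}{6 \left(1 + 7\right) \left(6 + 7\right)} = 6 \left(-2\right) + 49 \frac{13^{2} + 12 \cdot 8^{2}}{6 \cdot 8 \cdot 13} = -12 + 49 \cdot \frac{1}{6} \cdot \frac{1}{8} \cdot \frac{1}{13} \left(169 + 12 \cdot 64\right) = -12 + 49 \cdot \frac{1}{6} \cdot \frac{1}{8} \cdot \frac{1}{13} \left(169 + 768\right) = -12 + 49 \cdot \frac{1}{6} \cdot \frac{1}{8} \cdot \frac{1}{13} \cdot 937 = -12 + 49 \cdot \frac{937}{624} = -12 + \frac{45913}{624} = \frac{38425}{624}$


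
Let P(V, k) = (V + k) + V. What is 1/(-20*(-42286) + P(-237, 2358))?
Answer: 1/847604 ≈ 1.1798e-6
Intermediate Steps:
P(V, k) = k + 2*V
1/(-20*(-42286) + P(-237, 2358)) = 1/(-20*(-42286) + (2358 + 2*(-237))) = 1/(845720 + (2358 - 474)) = 1/(845720 + 1884) = 1/847604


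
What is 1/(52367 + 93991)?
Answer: 1/146358 ≈ 6.8326e-6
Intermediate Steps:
1/(52367 + 93991) = 1/146358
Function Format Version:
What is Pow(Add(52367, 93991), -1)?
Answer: Rational(1, 146358) ≈ 6.8326e-6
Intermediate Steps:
Pow(Add(52367, 93991), -1) = Pow(146358, -1) = Rational(1, 146358)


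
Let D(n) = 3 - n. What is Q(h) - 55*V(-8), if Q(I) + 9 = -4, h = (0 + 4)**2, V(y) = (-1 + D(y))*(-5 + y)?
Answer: 7137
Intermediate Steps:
V(y) = (-5 + y)*(2 - y) (V(y) = (-1 + (3 - y))*(-5 + y) = (2 - y)*(-5 + y) = (-5 + y)*(2 - y))
h = 16 (h = 4**2 = 16)
Q(I) = -13 (Q(I) = -9 - 4 = -13)
Q(h) - 55*V(-8) = -13 - 55*(-10 - 1*(-8)**2 + 7*(-8)) = -13 - 55*(-10 - 1*64 - 56) = -13 - 55*(-10 - 64 - 56) = -13 - 55*(-130) = -13 + 7150 = 7137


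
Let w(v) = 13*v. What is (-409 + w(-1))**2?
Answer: 178084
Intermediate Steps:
(-409 + w(-1))**2 = (-409 + 13*(-1))**2 = (-409 - 13)**2 = (-422)**2 = 178084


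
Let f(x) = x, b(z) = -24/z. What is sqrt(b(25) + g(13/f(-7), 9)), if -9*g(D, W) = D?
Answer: I*sqrt(8309)/105 ≈ 0.86813*I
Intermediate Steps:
g(D, W) = -D/9
sqrt(b(25) + g(13/f(-7), 9)) = sqrt(-24/25 - 13/(9*(-7))) = sqrt(-24*1/25 - 13*(-1)/(9*7)) = sqrt(-24/25 - 1/9*(-13/7)) = sqrt(-24/25 + 13/63) = sqrt(-1187/1575) = I*sqrt(8309)/105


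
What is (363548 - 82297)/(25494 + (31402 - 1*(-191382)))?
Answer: 281251/248278 ≈ 1.1328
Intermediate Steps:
(363548 - 82297)/(25494 + (31402 - 1*(-191382))) = 281251/(25494 + (31402 + 191382)) = 281251/(25494 + 222784) = 281251/248278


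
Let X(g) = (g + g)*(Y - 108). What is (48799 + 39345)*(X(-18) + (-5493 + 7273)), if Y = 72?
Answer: 271130944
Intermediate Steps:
X(g) = -72*g (X(g) = (g + g)*(72 - 108) = (2*g)*(-36) = -72*g)
(48799 + 39345)*(X(-18) + (-5493 + 7273)) = (48799 + 39345)*(-72*(-18) + (-5493 + 7273)) = 88144*(1296 + 1780) = 88144*3076 = 271130944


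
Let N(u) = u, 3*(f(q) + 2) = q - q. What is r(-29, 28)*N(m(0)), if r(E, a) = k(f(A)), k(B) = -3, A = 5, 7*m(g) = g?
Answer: 0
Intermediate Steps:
m(g) = g/7
f(q) = -2 (f(q) = -2 + (q - q)/3 = -2 + (1/3)*0 = -2 + 0 = -2)
r(E, a) = -3
r(-29, 28)*N(m(0)) = -3*0/7 = -3*0 = 0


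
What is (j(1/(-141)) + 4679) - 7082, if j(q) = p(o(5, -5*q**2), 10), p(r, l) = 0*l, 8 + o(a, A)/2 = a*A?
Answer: -2403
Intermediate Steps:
o(a, A) = -16 + 2*A*a (o(a, A) = -16 + 2*(a*A) = -16 + 2*(A*a) = -16 + 2*A*a)
p(r, l) = 0
j(q) = 0
(j(1/(-141)) + 4679) - 7082 = (0 + 4679) - 7082 = 4679 - 7082 = -2403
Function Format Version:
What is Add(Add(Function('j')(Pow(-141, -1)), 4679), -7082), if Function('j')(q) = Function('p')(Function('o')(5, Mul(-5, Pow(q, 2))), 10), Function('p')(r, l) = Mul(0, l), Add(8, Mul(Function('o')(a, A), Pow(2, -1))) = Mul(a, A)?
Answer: -2403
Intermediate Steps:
Function('o')(a, A) = Add(-16, Mul(2, A, a)) (Function('o')(a, A) = Add(-16, Mul(2, Mul(a, A))) = Add(-16, Mul(2, Mul(A, a))) = Add(-16, Mul(2, A, a)))
Function('p')(r, l) = 0
Function('j')(q) = 0
Add(Add(Function('j')(Pow(-141, -1)), 4679), -7082) = Add(Add(0, 4679), -7082) = Add(4679, -7082) = -2403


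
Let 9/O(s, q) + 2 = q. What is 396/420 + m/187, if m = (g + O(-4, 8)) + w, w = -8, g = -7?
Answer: 11397/13090 ≈ 0.87066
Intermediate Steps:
O(s, q) = 9/(-2 + q)
m = -27/2 (m = (-7 + 9/(-2 + 8)) - 8 = (-7 + 9/6) - 8 = (-7 + 9*(⅙)) - 8 = (-7 + 3/2) - 8 = -11/2 - 8 = -27/2 ≈ -13.500)
396/420 + m/187 = 396/420 - 27/2/187 = 396*(1/420) - 27/2*1/187 = 33/35 - 27/374 = 11397/13090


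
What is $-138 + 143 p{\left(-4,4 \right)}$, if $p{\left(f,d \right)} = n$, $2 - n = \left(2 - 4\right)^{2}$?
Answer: $-424$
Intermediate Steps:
$n = -2$ ($n = 2 - \left(2 - 4\right)^{2} = 2 - \left(-2\right)^{2} = 2 - 4 = -2$)
$p{\left(f,d \right)} = -2$
$-138 + 143 p{\left(-4,4 \right)} = -138 + 143 \left(-2\right) = -138 - 286 = -424$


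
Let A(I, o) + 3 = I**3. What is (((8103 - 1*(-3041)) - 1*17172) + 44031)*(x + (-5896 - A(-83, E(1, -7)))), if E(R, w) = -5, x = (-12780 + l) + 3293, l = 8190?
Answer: 21456379791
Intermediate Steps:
x = -1297 (x = (-12780 + 8190) + 3293 = -4590 + 3293 = -1297)
A(I, o) = -3 + I**3
(((8103 - 1*(-3041)) - 1*17172) + 44031)*(x + (-5896 - A(-83, E(1, -7)))) = (((8103 - 1*(-3041)) - 1*17172) + 44031)*(-1297 + (-5896 - (-3 + (-83)**3))) = (((8103 + 3041) - 17172) + 44031)*(-1297 + (-5896 - (-3 - 571787))) = ((11144 - 17172) + 44031)*(-1297 + (-5896 - 1*(-571790))) = (-6028 + 44031)*(-1297 + (-5896 + 571790)) = 38003*(-1297 + 565894) = 38003*564597 = 21456379791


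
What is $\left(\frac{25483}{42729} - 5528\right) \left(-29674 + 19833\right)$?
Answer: $\frac{2324251601789}{42729} \approx 5.4395 \cdot 10^{7}$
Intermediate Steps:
$\left(\frac{25483}{42729} - 5528\right) \left(-29674 + 19833\right) = \left(25483 \cdot \frac{1}{42729} - 5528\right) \left(-9841\right) = \left(\frac{25483}{42729} - 5528\right) \left(-9841\right) = \left(- \frac{236180429}{42729}\right) \left(-9841\right) = \frac{2324251601789}{42729}$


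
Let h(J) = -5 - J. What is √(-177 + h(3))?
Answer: I*√185 ≈ 13.601*I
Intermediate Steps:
√(-177 + h(3)) = √(-177 + (-5 - 1*3)) = √(-177 + (-5 - 3)) = √(-177 - 8) = √(-185) = I*√185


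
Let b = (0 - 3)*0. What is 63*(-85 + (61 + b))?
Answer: -1512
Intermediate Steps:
b = 0 (b = -3*0 = 0)
63*(-85 + (61 + b)) = 63*(-85 + (61 + 0)) = 63*(-85 + 61) = 63*(-24) = -1512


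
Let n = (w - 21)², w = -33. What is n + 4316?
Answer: 7232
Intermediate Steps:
n = 2916 (n = (-33 - 21)² = (-54)² = 2916)
n + 4316 = 2916 + 4316 = 7232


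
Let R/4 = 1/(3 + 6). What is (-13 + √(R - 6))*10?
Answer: -130 + 50*I*√2/3 ≈ -130.0 + 23.57*I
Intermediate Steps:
R = 4/9 (R = 4/(3 + 6) = 4/9 ≈ 0.44444)
(-13 + √(R - 6))*10 = (-13 + √(4/9 - 6))*10 = (-13 + √(-50/9))*10 = (-13 + 5*I*√2/3)*10 = -130 + 50*I*√2/3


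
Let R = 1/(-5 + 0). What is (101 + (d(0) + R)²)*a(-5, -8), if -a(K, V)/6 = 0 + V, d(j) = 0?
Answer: 121248/25 ≈ 4849.9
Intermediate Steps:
R = -⅕ (R = 1/(-5) = -⅕ ≈ -0.20000)
a(K, V) = -6*V (a(K, V) = -6*(0 + V) = -6*V)
(101 + (d(0) + R)²)*a(-5, -8) = (101 + (0 - ⅕)²)*(-6*(-8)) = (101 + (-⅕)²)*48 = (101 + 1/25)*48 = (2526/25)*48 = 121248/25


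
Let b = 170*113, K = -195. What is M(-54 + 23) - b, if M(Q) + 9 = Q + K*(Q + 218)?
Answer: -55715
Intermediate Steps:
b = 19210
M(Q) = -42519 - 194*Q (M(Q) = -9 + (Q - 195*(Q + 218)) = -9 + (Q - 195*(218 + Q)) = -9 + (Q + (-42510 - 195*Q)) = -9 + (-42510 - 194*Q) = -42519 - 194*Q)
M(-54 + 23) - b = (-42519 - 194*(-54 + 23)) - 1*19210 = (-42519 - 194*(-31)) - 19210 = (-42519 + 6014) - 19210 = -36505 - 19210 = -55715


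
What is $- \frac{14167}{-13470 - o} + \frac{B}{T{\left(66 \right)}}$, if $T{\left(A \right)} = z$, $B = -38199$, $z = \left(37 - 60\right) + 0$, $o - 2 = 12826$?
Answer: $\frac{1004883143}{604854} \approx 1661.4$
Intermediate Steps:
$o = 12828$ ($o = 2 + 12826 = 12828$)
$z = -23$ ($z = -23 + 0 = -23$)
$T{\left(A \right)} = -23$
$- \frac{14167}{-13470 - o} + \frac{B}{T{\left(66 \right)}} = - \frac{14167}{-13470 - 12828} - \frac{38199}{-23} = - \frac{14167}{-13470 - 12828} - - \frac{38199}{23} = - \frac{14167}{-26298} + \frac{38199}{23} = \left(-14167\right) \left(- \frac{1}{26298}\right) + \frac{38199}{23} = \frac{14167}{26298} + \frac{38199}{23} = \frac{1004883143}{604854}$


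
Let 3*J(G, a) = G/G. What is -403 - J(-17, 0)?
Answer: -1210/3 ≈ -403.33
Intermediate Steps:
J(G, a) = ⅓ (J(G, a) = (G/G)/3 = (⅓)*1 = ⅓)
-403 - J(-17, 0) = -403 - 1*⅓ = -403 - ⅓ = -1210/3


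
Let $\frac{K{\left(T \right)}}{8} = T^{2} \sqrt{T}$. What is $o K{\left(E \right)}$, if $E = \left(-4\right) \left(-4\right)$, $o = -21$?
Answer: $-172032$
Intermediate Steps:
$E = 16$
$K{\left(T \right)} = 8 T^{\frac{5}{2}}$ ($K{\left(T \right)} = 8 T^{2} \sqrt{T} = 8 T^{\frac{5}{2}}$)
$o K{\left(E \right)} = - 21 \cdot 8 \cdot 16^{\frac{5}{2}} = - 21 \cdot 8 \cdot 1024 = \left(-21\right) 8192 = -172032$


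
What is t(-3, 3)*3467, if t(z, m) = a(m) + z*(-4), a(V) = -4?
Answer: 27736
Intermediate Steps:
t(z, m) = -4 - 4*z (t(z, m) = -4 + z*(-4) = -4 - 4*z)
t(-3, 3)*3467 = (-4 - 4*(-3))*3467 = (-4 + 12)*3467 = 8*3467 = 27736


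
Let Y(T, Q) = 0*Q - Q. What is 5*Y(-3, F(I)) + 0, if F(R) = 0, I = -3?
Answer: 0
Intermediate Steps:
Y(T, Q) = -Q (Y(T, Q) = 0 - Q = -Q)
5*Y(-3, F(I)) + 0 = 5*(-1*0) + 0 = 5*0 + 0 = 0 + 0 = 0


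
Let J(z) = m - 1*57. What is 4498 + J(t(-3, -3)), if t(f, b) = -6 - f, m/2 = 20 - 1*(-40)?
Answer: 4561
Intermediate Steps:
m = 120 (m = 2*(20 - 1*(-40)) = 2*(20 + 40) = 2*60 = 120)
J(z) = 63 (J(z) = 120 - 1*57 = 120 - 57 = 63)
4498 + J(t(-3, -3)) = 4498 + 63 = 4561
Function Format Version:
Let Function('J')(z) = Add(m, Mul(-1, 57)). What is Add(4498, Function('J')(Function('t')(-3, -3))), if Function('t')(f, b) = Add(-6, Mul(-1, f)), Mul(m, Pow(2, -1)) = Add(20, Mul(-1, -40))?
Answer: 4561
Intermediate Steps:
m = 120 (m = Mul(2, Add(20, Mul(-1, -40))) = Mul(2, Add(20, 40)) = Mul(2, 60) = 120)
Function('J')(z) = 63 (Function('J')(z) = Add(120, Mul(-1, 57)) = Add(120, -57) = 63)
Add(4498, Function('J')(Function('t')(-3, -3))) = Add(4498, 63) = 4561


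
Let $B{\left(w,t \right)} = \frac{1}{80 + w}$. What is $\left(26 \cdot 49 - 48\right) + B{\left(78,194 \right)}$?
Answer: $\frac{193709}{158} \approx 1226.0$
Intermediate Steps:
$\left(26 \cdot 49 - 48\right) + B{\left(78,194 \right)} = \left(26 \cdot 49 - 48\right) + \frac{1}{80 + 78} = \left(1274 - 48\right) + \frac{1}{158} = 1226 + \frac{1}{158} = \frac{193709}{158}$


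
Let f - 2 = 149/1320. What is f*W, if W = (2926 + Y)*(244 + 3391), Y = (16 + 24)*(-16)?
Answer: 772516743/44 ≈ 1.7557e+7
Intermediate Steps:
Y = -640 (Y = 40*(-16) = -640)
f = 2789/1320 (f = 2 + 149/1320 = 2789/1320 ≈ 2.1129)
W = 8309610 (W = (2926 - 640)*(244 + 3391) = 2286*3635 = 8309610)
f*W = (2789/1320)*8309610 = 772516743/44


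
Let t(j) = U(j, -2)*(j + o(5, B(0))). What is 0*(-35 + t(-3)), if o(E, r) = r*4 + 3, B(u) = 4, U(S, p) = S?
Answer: 0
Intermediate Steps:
o(E, r) = 3 + 4*r (o(E, r) = 4*r + 3 = 3 + 4*r)
t(j) = j*(19 + j) (t(j) = j*(j + (3 + 4*4)) = j*(j + (3 + 16)) = j*(j + 19) = j*(19 + j))
0*(-35 + t(-3)) = 0*(-35 - 3*(19 - 3)) = 0*(-35 - 3*16) = 0*(-35 - 48) = 0*(-83) = 0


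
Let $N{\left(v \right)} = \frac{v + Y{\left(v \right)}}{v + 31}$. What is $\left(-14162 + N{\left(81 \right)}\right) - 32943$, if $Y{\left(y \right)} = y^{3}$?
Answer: $- \frac{2372119}{56} \approx -42359.0$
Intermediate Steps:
$N{\left(v \right)} = \frac{v + v^{3}}{31 + v}$ ($N{\left(v \right)} = \frac{v + v^{3}}{v + 31} = \frac{v + v^{3}}{31 + v}$)
$\left(-14162 + N{\left(81 \right)}\right) - 32943 = \left(-14162 + \frac{81 + 81^{3}}{31 + 81}\right) - 32943 = \left(-14162 + \frac{81 + 531441}{112}\right) - 32943 = \left(-14162 + \frac{1}{112} \cdot 531522\right) - 32943 = \left(-14162 + \frac{265761}{56}\right) - 32943 = - \frac{527311}{56} - 32943 = - \frac{2372119}{56}$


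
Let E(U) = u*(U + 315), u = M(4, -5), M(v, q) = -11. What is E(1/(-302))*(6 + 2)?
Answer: -4185676/151 ≈ -27720.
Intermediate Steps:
u = -11
E(U) = -3465 - 11*U (E(U) = -11*(U + 315) = -11*(315 + U) = -3465 - 11*U)
E(1/(-302))*(6 + 2) = (-3465 - 11/(-302))*(6 + 2) = (-3465 - 11*(-1/302))*8 = (-3465 + 11/302)*8 = -1046419/302*8 = -4185676/151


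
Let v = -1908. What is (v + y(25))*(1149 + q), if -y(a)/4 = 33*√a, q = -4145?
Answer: 7693728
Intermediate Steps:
y(a) = -132*√a
(v + y(25))*(1149 + q) = (-1908 - 132*√25)*(1149 - 4145) = (-1908 - 132*5)*(-2996) = (-1908 - 660)*(-2996) = -2568*(-2996) = 7693728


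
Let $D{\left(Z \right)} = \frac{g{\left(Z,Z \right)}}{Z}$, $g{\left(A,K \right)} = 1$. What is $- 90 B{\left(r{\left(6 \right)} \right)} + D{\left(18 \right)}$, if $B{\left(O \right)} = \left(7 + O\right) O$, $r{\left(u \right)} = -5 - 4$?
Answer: $- \frac{29159}{18} \approx -1619.9$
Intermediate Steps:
$r{\left(u \right)} = -9$
$B{\left(O \right)} = O \left(7 + O\right)$
$D{\left(Z \right)} = \frac{1}{Z}$ ($D{\left(Z \right)} = 1 \frac{1}{Z} = \frac{1}{Z}$)
$- 90 B{\left(r{\left(6 \right)} \right)} + D{\left(18 \right)} = - 90 \left(- 9 \left(7 - 9\right)\right) + \frac{1}{18} = - 90 \left(\left(-9\right) \left(-2\right)\right) + \frac{1}{18} = \left(-90\right) 18 + \frac{1}{18} = -1620 + \frac{1}{18} = - \frac{29159}{18}$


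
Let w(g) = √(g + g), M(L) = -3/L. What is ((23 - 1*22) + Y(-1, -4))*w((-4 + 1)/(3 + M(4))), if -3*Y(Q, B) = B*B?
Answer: -26*I*√6/9 ≈ -7.0763*I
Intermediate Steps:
Y(Q, B) = -B²/3 (Y(Q, B) = -B*B/3 = -B²/3)
w(g) = √2*√g (w(g) = √(2*g) = √2*√g)
((23 - 1*22) + Y(-1, -4))*w((-4 + 1)/(3 + M(4))) = ((23 - 1*22) - ⅓*(-4)²)*(√2*√((-4 + 1)/(3 - 3/4))) = ((23 - 22) - ⅓*16)*(√2*√(-3/(3 - 3*¼))) = (1 - 16/3)*(√2*√(-3/(3 - ¾))) = -13*√2*√(-3/9/4)/3 = -13*√2*√(-3*4/9)/3 = -13*√2*√(-4/3)/3 = -13*√2*2*I*√3/3/3 = -26*I*√6/9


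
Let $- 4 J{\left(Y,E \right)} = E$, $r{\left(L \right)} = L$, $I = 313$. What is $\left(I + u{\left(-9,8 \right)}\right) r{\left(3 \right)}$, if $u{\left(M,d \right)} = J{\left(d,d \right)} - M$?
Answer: $960$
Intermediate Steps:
$J{\left(Y,E \right)} = - \frac{E}{4}$
$u{\left(M,d \right)} = - M - \frac{d}{4}$ ($u{\left(M,d \right)} = - \frac{d}{4} - M = - M - \frac{d}{4}$)
$\left(I + u{\left(-9,8 \right)}\right) r{\left(3 \right)} = \left(313 - -7\right) 3 = \left(313 + \left(9 - 2\right)\right) 3 = \left(313 + 7\right) 3 = 320 \cdot 3 = 960$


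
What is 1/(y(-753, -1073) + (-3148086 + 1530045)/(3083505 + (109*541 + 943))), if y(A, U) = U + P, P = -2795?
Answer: -3143417/12160354997 ≈ -0.00025850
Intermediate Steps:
y(A, U) = -2795 + U (y(A, U) = U - 2795 = -2795 + U)
1/(y(-753, -1073) + (-3148086 + 1530045)/(3083505 + (109*541 + 943))) = 1/((-2795 - 1073) + (-3148086 + 1530045)/(3083505 + (109*541 + 943))) = 1/(-3868 - 1618041/(3083505 + (58969 + 943))) = 1/(-3868 - 1618041/(3083505 + 59912)) = 1/(-3868 - 1618041/3143417) = 1/(-12160354997/3143417) = -3143417/12160354997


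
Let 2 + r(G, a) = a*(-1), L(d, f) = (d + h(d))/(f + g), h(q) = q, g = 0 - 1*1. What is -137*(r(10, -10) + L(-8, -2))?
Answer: -5480/3 ≈ -1826.7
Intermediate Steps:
g = -1 (g = 0 - 1 = -1)
L(d, f) = 2*d/(-1 + f) (L(d, f) = (d + d)/(f - 1) = (2*d)/(-1 + f) = 2*d/(-1 + f))
r(G, a) = -2 - a (r(G, a) = -2 + a*(-1) = -2 - a)
-137*(r(10, -10) + L(-8, -2)) = -137*((-2 - 1*(-10)) + 2*(-8)/(-1 - 2)) = -137*((-2 + 10) + 2*(-8)/(-3)) = -137*(8 + 2*(-8)*(-⅓)) = -137*(8 + 16/3) = -137*40/3 = -5480/3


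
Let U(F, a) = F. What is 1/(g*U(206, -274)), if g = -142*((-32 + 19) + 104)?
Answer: -1/2661932 ≈ -3.7567e-7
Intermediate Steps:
g = -12922 (g = -142*(-13 + 104) = -142*91 = -12922)
1/(g*U(206, -274)) = 1/(-12922*206) = -1/12922*1/206 = -1/2661932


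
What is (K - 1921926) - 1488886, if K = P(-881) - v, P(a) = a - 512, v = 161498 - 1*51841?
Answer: -3521862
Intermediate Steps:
v = 109657 (v = 161498 - 51841 = 109657)
P(a) = -512 + a
K = -111050 (K = (-512 - 881) - 1*109657 = -1393 - 109657 = -111050)
(K - 1921926) - 1488886 = (-111050 - 1921926) - 1488886 = -2032976 - 1488886 = -3521862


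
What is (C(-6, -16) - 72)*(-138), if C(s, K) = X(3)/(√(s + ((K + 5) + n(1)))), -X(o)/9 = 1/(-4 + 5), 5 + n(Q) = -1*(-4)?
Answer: 9936 - 207*I*√2 ≈ 9936.0 - 292.74*I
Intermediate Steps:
n(Q) = -1 (n(Q) = -5 - 1*(-4) = -5 + 4 = -1)
X(o) = -9 (X(o) = -9/(-4 + 5) = -9/1 = -9*1 = -9)
C(s, K) = -9/√(4 + K + s) (C(s, K) = -9/√(s + ((K + 5) - 1)) = -9/√(s + ((5 + K) - 1)) = -9/√(s + (4 + K)) = -9/√(4 + K + s))
(C(-6, -16) - 72)*(-138) = (-9/√(4 - 16 - 6) - 72)*(-138) = (-(-3)*I*√2/2 - 72)*(-138) = (3*I*√2/2 - 72)*(-138) = (-72 + 3*I*√2/2)*(-138) = 9936 - 207*I*√2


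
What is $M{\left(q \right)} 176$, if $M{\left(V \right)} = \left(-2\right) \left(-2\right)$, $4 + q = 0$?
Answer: $704$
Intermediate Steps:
$q = -4$ ($q = -4 + 0 = -4$)
$M{\left(V \right)} = 4$
$M{\left(q \right)} 176 = 4 \cdot 176 = 704$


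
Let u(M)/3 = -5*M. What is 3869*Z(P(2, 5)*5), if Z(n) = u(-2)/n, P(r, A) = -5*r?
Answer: -11607/5 ≈ -2321.4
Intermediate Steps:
u(M) = -15*M (u(M) = 3*(-5*M) = -15*M)
Z(n) = 30/n (Z(n) = (-15*(-2))/n = 30/n)
3869*Z(P(2, 5)*5) = 3869*(30/((-5*2*5))) = 3869*(30/((-10*5))) = 3869*(30/(-50)) = 3869*(30*(-1/50)) = 3869*(-3/5) = -11607/5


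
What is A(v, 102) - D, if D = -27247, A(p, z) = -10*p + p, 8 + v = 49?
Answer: 26878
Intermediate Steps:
v = 41 (v = -8 + 49 = 41)
A(p, z) = -9*p
A(v, 102) - D = -9*41 - 1*(-27247) = -369 + 27247 = 26878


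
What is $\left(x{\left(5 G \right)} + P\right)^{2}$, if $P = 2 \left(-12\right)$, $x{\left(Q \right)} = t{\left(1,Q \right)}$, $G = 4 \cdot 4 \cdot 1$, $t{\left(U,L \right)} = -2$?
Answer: $676$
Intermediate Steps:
$G = 16$ ($G = 16 \cdot 1 = 16$)
$x{\left(Q \right)} = -2$
$P = -24$
$\left(x{\left(5 G \right)} + P\right)^{2} = \left(-2 - 24\right)^{2} = \left(-26\right)^{2} = 676$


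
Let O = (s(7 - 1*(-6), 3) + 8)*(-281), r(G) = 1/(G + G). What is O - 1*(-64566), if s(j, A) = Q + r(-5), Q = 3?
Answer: 615031/10 ≈ 61503.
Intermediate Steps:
r(G) = 1/(2*G)
s(j, A) = 29/10 (s(j, A) = 3 + (½)/(-5) = 3 + (½)*(-⅕) = 3 - ⅒ = 29/10)
O = -30629/10 (O = (29/10 + 8)*(-281) = (109/10)*(-281) = -30629/10 ≈ -3062.9)
O - 1*(-64566) = -30629/10 - 1*(-64566) = -30629/10 + 64566 = 615031/10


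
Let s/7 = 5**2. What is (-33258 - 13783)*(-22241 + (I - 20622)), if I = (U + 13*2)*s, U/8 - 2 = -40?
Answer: 4304863033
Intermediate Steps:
U = -304 (U = 16 + 8*(-40) = 16 - 320 = -304)
s = 175 (s = 7*5**2 = 7*25 = 175)
I = -48650 (I = (-304 + 13*2)*175 = (-304 + 26)*175 = -278*175 = -48650)
(-33258 - 13783)*(-22241 + (I - 20622)) = (-33258 - 13783)*(-22241 + (-48650 - 20622)) = -47041*(-22241 - 69272) = -47041*(-91513) = 4304863033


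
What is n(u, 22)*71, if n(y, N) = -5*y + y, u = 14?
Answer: -3976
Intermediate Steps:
n(y, N) = -4*y
n(u, 22)*71 = -4*14*71 = -56*71 = -3976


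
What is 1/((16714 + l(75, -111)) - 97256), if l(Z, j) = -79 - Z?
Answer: -1/80696 ≈ -1.2392e-5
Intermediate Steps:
1/((16714 + l(75, -111)) - 97256) = 1/((16714 + (-79 - 1*75)) - 97256) = 1/((16714 + (-79 - 75)) - 97256) = 1/((16714 - 154) - 97256) = 1/(16560 - 97256) = 1/(-80696) = -1/80696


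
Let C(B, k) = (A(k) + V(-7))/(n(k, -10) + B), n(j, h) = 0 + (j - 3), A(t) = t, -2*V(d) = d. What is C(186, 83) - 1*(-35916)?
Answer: 19107485/532 ≈ 35916.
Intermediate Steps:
V(d) = -d/2
n(j, h) = -3 + j (n(j, h) = 0 + (-3 + j) = -3 + j)
C(B, k) = (7/2 + k)/(-3 + B + k) (C(B, k) = (k - ½*(-7))/((-3 + k) + B) = (k + 7/2)/(-3 + B + k) = (7/2 + k)/(-3 + B + k))
C(186, 83) - 1*(-35916) = (7/2 + 83)/(-3 + 186 + 83) - 1*(-35916) = (173/2)/266 + 35916 = (1/266)*(173/2) + 35916 = 173/532 + 35916 = 19107485/532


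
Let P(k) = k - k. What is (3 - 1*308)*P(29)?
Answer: 0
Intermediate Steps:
P(k) = 0
(3 - 1*308)*P(29) = (3 - 1*308)*0 = (3 - 308)*0 = -305*0 = 0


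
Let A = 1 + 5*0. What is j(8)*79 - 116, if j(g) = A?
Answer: -37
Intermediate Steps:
A = 1 (A = 1 + 0 = 1)
j(g) = 1
j(8)*79 - 116 = 1*79 - 116 = 79 - 116 = -37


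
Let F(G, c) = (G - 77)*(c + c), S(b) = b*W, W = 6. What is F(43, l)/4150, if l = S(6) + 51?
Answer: -2958/2075 ≈ -1.4255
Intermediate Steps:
S(b) = 6*b (S(b) = b*6 = 6*b)
l = 87 (l = 6*6 + 51 = 36 + 51 = 87)
F(G, c) = 2*c*(-77 + G) (F(G, c) = (-77 + G)*(2*c) = 2*c*(-77 + G))
F(43, l)/4150 = (2*87*(-77 + 43))/4150 = (2*87*(-34))*(1/4150) = -5916*1/4150 = -2958/2075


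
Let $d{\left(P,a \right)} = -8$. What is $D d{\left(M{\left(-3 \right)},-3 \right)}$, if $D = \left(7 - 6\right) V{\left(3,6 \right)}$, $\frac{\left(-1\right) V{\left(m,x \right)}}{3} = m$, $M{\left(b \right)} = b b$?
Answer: $72$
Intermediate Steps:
$M{\left(b \right)} = b^{2}$
$V{\left(m,x \right)} = - 3 m$
$D = -9$ ($D = \left(7 - 6\right) \left(\left(-3\right) 3\right) = 1 \left(-9\right) = -9$)
$D d{\left(M{\left(-3 \right)},-3 \right)} = \left(-9\right) \left(-8\right) = 72$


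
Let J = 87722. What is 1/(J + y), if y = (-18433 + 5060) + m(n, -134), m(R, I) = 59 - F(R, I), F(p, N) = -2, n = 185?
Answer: 1/74410 ≈ 1.3439e-5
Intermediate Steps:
m(R, I) = 61 (m(R, I) = 59 - 1*(-2) = 59 + 2 = 61)
y = -13312 (y = (-18433 + 5060) + 61 = -13373 + 61 = -13312)
1/(J + y) = 1/(87722 - 13312) = 1/74410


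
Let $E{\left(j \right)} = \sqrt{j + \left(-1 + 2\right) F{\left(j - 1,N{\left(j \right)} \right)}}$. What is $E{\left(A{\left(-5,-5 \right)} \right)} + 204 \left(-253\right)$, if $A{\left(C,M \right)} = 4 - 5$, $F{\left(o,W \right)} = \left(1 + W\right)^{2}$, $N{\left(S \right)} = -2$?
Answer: $-51612$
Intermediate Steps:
$A{\left(C,M \right)} = -1$ ($A{\left(C,M \right)} = 4 - 5 = -1$)
$E{\left(j \right)} = \sqrt{1 + j}$ ($E{\left(j \right)} = \sqrt{j + \left(-1 + 2\right) \left(1 - 2\right)^{2}} = \sqrt{j + 1 \left(-1\right)^{2}} = \sqrt{j + 1 \cdot 1} = \sqrt{j + 1} = \sqrt{1 + j}$)
$E{\left(A{\left(-5,-5 \right)} \right)} + 204 \left(-253\right) = \sqrt{1 - 1} + 204 \left(-253\right) = \sqrt{0} - 51612 = 0 - 51612 = -51612$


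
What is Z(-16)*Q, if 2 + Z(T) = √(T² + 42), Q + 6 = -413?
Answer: 838 - 419*√298 ≈ -6395.1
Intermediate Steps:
Q = -419 (Q = -6 - 413 = -419)
Z(T) = -2 + √(42 + T²) (Z(T) = -2 + √(T² + 42) = -2 + √(42 + T²))
Z(-16)*Q = (-2 + √(42 + (-16)²))*(-419) = (-2 + √(42 + 256))*(-419) = (-2 + √298)*(-419) = 838 - 419*√298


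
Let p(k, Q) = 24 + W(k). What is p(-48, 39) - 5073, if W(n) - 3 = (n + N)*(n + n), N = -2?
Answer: -246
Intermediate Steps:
W(n) = 3 + 2*n*(-2 + n) (W(n) = 3 + (n - 2)*(n + n) = 3 + (-2 + n)*(2*n) = 3 + 2*n*(-2 + n))
p(k, Q) = 27 - 4*k + 2*k² (p(k, Q) = 24 + (3 - 4*k + 2*k²) = 27 - 4*k + 2*k²)
p(-48, 39) - 5073 = (27 - 4*(-48) + 2*(-48)²) - 5073 = (27 + 192 + 2*2304) - 5073 = (27 + 192 + 4608) - 5073 = 4827 - 5073 = -246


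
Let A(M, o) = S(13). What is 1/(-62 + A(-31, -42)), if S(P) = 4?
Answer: -1/58 ≈ -0.017241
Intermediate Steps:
A(M, o) = 4
1/(-62 + A(-31, -42)) = 1/(-62 + 4) = 1/(-58) = -1/58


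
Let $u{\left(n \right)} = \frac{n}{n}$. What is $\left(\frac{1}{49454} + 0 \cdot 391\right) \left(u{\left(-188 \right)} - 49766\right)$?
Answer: $- \frac{49765}{49454} \approx -1.0063$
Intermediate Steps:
$u{\left(n \right)} = 1$
$\left(\frac{1}{49454} + 0 \cdot 391\right) \left(u{\left(-188 \right)} - 49766\right) = \left(\frac{1}{49454} + 0 \cdot 391\right) \left(1 - 49766\right) = \left(\frac{1}{49454} + 0\right) \left(-49765\right) = \frac{1}{49454} \left(-49765\right) = - \frac{49765}{49454}$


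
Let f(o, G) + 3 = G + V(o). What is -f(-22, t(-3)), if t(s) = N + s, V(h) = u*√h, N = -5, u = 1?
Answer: 11 - I*√22 ≈ 11.0 - 4.6904*I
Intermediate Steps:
V(h) = √h (V(h) = 1*√h = √h)
t(s) = -5 + s
f(o, G) = -3 + G + √o (f(o, G) = -3 + (G + √o) = -3 + G + √o)
-f(-22, t(-3)) = -(-3 + (-5 - 3) + √(-22)) = -(-3 - 8 + I*√22) = -(-11 + I*√22) = 11 - I*√22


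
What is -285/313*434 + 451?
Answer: 17473/313 ≈ 55.824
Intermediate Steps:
-285/313*434 + 451 = -123690/313 + 451 = 17473/313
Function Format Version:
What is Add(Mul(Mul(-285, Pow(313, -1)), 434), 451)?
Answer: Rational(17473, 313) ≈ 55.824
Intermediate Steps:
Add(Mul(Mul(-285, Pow(313, -1)), 434), 451) = Add(Mul(Mul(-285, Rational(1, 313)), 434), 451) = Add(Mul(Rational(-285, 313), 434), 451) = Add(Rational(-123690, 313), 451) = Rational(17473, 313)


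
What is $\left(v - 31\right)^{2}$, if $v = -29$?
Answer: $3600$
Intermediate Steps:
$\left(v - 31\right)^{2} = \left(-29 - 31\right)^{2} = \left(-60\right)^{2} = 3600$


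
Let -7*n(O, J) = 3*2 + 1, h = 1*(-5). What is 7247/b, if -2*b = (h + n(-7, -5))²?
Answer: -7247/18 ≈ -402.61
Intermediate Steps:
h = -5
n(O, J) = -1 (n(O, J) = -(3*2 + 1)/7 = -(6 + 1)/7 = -⅐*7 = -1)
b = -18 (b = -(-5 - 1)²/2 = -½*(-6)² = -½*36 = -18)
7247/b = 7247/(-18) = 7247*(-1/18) = -7247/18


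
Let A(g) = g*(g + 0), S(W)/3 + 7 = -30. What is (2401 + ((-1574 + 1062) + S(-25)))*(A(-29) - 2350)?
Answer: -2683002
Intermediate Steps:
S(W) = -111 (S(W) = -21 + 3*(-30) = -21 - 90 = -111)
A(g) = g² (A(g) = g*g = g²)
(2401 + ((-1574 + 1062) + S(-25)))*(A(-29) - 2350) = (2401 + ((-1574 + 1062) - 111))*((-29)² - 2350) = (2401 + (-512 - 111))*(841 - 2350) = (2401 - 623)*(-1509) = 1778*(-1509) = -2683002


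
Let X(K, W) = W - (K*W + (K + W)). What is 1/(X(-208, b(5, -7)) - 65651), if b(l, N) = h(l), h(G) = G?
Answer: -1/64403 ≈ -1.5527e-5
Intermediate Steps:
b(l, N) = l
X(K, W) = -K - K*W (X(K, W) = W - (K + W + K*W) = W + (-K - W - K*W) = -K - K*W)
1/(X(-208, b(5, -7)) - 65651) = 1/(-1*(-208)*(1 + 5) - 65651) = 1/(-1*(-208)*6 - 65651) = 1/(1248 - 65651) = 1/(-64403) = -1/64403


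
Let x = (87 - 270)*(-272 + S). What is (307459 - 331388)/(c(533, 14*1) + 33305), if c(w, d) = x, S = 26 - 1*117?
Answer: -23929/99734 ≈ -0.23993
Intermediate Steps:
S = -91 (S = 26 - 117 = -91)
x = 66429 (x = (87 - 270)*(-272 - 91) = -183*(-363) = 66429)
c(w, d) = 66429
(307459 - 331388)/(c(533, 14*1) + 33305) = (307459 - 331388)/(66429 + 33305) = -23929/99734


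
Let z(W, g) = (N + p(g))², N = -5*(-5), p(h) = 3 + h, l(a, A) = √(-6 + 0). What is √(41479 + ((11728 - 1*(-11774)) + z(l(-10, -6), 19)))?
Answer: √67190 ≈ 259.21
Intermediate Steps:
l(a, A) = I*√6 (l(a, A) = √(-6) = I*√6)
N = 25
z(W, g) = (28 + g)² (z(W, g) = (25 + (3 + g))² = (28 + g)²)
√(41479 + ((11728 - 1*(-11774)) + z(l(-10, -6), 19))) = √(41479 + ((11728 - 1*(-11774)) + (28 + 19)²)) = √(41479 + ((11728 + 11774) + 47²)) = √(41479 + (23502 + 2209)) = √(41479 + 25711) = √67190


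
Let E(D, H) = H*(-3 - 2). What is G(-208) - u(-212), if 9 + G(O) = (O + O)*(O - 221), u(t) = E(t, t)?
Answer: 177395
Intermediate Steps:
E(D, H) = -5*H (E(D, H) = H*(-5) = -5*H)
u(t) = -5*t
G(O) = -9 + 2*O*(-221 + O) (G(O) = -9 + (O + O)*(O - 221) = -9 + (2*O)*(-221 + O) = -9 + 2*O*(-221 + O))
G(-208) - u(-212) = (-9 - 442*(-208) + 2*(-208)²) - (-5)*(-212) = (-9 + 91936 + 2*43264) - 1*1060 = (-9 + 91936 + 86528) - 1060 = 178455 - 1060 = 177395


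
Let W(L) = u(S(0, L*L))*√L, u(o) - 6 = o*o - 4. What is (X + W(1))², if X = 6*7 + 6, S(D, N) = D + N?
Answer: 2601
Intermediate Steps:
u(o) = 2 + o² (u(o) = 6 + (o*o - 4) = 6 + (o² - 4) = 6 + (-4 + o²) = 2 + o²)
W(L) = √L*(2 + L⁴) (W(L) = (2 + (0 + L*L)²)*√L = (2 + (0 + L²)²)*√L = (2 + (L²)²)*√L = (2 + L⁴)*√L = √L*(2 + L⁴))
X = 48 (X = 42 + 6 = 48)
(X + W(1))² = (48 + √1*(2 + 1⁴))² = (48 + 1*(2 + 1))² = (48 + 1*3)² = (48 + 3)² = 51² = 2601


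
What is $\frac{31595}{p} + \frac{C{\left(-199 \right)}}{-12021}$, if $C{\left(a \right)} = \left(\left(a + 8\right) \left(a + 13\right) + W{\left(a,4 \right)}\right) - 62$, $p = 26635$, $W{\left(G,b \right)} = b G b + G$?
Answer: $- \frac{94934788}{64035867} \approx -1.4825$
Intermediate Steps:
$W{\left(G,b \right)} = G + G b^{2}$ ($W{\left(G,b \right)} = G b b + G = G b^{2} + G = G + G b^{2}$)
$C{\left(a \right)} = -62 + 17 a + \left(8 + a\right) \left(13 + a\right)$ ($C{\left(a \right)} = \left(\left(a + 8\right) \left(a + 13\right) + a \left(1 + 4^{2}\right)\right) - 62 = \left(\left(8 + a\right) \left(13 + a\right) + a \left(1 + 16\right)\right) - 62 = \left(\left(8 + a\right) \left(13 + a\right) + a 17\right) - 62 = \left(\left(8 + a\right) \left(13 + a\right) + 17 a\right) - 62 = \left(17 a + \left(8 + a\right) \left(13 + a\right)\right) - 62 = -62 + 17 a + \left(8 + a\right) \left(13 + a\right)$)
$\frac{31595}{p} + \frac{C{\left(-199 \right)}}{-12021} = \frac{31595}{26635} + \frac{42 + \left(-199\right)^{2} + 38 \left(-199\right)}{-12021} = 31595 \cdot \frac{1}{26635} + \left(42 + 39601 - 7562\right) \left(- \frac{1}{12021}\right) = \frac{6319}{5327} + 32081 \left(- \frac{1}{12021}\right) = \frac{6319}{5327} - \frac{32081}{12021} = - \frac{94934788}{64035867}$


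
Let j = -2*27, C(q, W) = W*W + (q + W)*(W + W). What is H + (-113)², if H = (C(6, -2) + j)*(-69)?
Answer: 17323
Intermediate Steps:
C(q, W) = W² + 2*W*(W + q) (C(q, W) = W² + (W + q)*(2*W) = W² + 2*W*(W + q))
j = -54
H = 4554 (H = (-2*(2*6 + 3*(-2)) - 54)*(-69) = (-2*(12 - 6) - 54)*(-69) = (-2*6 - 54)*(-69) = (-12 - 54)*(-69) = -66*(-69) = 4554)
H + (-113)² = 4554 + (-113)² = 4554 + 12769 = 17323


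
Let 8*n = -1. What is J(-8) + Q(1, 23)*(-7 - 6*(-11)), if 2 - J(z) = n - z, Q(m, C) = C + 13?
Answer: 16945/8 ≈ 2118.1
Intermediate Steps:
n = -1/8 (n = (1/8)*(-1) = -1/8 ≈ -0.12500)
Q(m, C) = 13 + C
J(z) = 17/8 + z (J(z) = 2 - (-1/8 - z) = 2 + (1/8 + z) = 17/8 + z)
J(-8) + Q(1, 23)*(-7 - 6*(-11)) = (17/8 - 8) + (13 + 23)*(-7 - 6*(-11)) = -47/8 + 36*(-7 + 66) = -47/8 + 36*59 = -47/8 + 2124 = 16945/8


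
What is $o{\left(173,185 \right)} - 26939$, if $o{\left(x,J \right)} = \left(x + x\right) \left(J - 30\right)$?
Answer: $26691$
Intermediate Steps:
$o{\left(x,J \right)} = 2 x \left(-30 + J\right)$
$o{\left(173,185 \right)} - 26939 = 2 \cdot 173 \left(-30 + 185\right) - 26939 = 2 \cdot 173 \cdot 155 - 26939 = 53630 - 26939 = 26691$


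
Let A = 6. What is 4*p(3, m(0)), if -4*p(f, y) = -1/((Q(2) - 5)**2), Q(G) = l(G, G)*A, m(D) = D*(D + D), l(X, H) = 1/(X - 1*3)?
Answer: 1/121 ≈ 0.0082645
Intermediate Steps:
l(X, H) = 1/(-3 + X) (l(X, H) = 1/(X - 3) = 1/(-3 + X))
m(D) = 2*D**2 (m(D) = D*(2*D) = 2*D**2)
Q(G) = 6/(-3 + G)
p(f, y) = 1/484 (p(f, y) = -(-1)/(4*((6/(-3 + 2) - 5)**2)) = -(-1)/(4*((6/(-1) - 5)**2)) = -(-1)/(4*((6*(-1) - 5)**2)) = -(-1)/(4*((-6 - 5)**2)) = -(-1)/(4*((-11)**2)) = -(-1)/(4*121) = -1/4*(-1/121) = 1/484)
4*p(3, m(0)) = 4*(1/484) = 1/121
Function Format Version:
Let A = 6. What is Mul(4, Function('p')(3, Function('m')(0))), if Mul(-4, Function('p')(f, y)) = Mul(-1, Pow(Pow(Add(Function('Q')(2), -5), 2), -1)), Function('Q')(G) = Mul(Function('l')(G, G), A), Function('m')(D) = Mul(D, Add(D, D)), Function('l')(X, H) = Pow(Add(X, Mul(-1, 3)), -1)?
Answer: Rational(1, 121) ≈ 0.0082645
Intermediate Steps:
Function('l')(X, H) = Pow(Add(-3, X), -1) (Function('l')(X, H) = Pow(Add(X, -3), -1) = Pow(Add(-3, X), -1))
Function('m')(D) = Mul(2, Pow(D, 2)) (Function('m')(D) = Mul(D, Mul(2, D)) = Mul(2, Pow(D, 2)))
Function('Q')(G) = Mul(6, Pow(Add(-3, G), -1)) (Function('Q')(G) = Mul(Pow(Add(-3, G), -1), 6) = Mul(6, Pow(Add(-3, G), -1)))
Function('p')(f, y) = Rational(1, 484) (Function('p')(f, y) = Mul(Rational(-1, 4), Mul(-1, Pow(Pow(Add(Mul(6, Pow(Add(-3, 2), -1)), -5), 2), -1))) = Mul(Rational(-1, 4), Mul(-1, Pow(Pow(Add(Mul(6, Pow(-1, -1)), -5), 2), -1))) = Mul(Rational(-1, 4), Mul(-1, Pow(Pow(Add(Mul(6, -1), -5), 2), -1))) = Mul(Rational(-1, 4), Mul(-1, Pow(Pow(Add(-6, -5), 2), -1))) = Mul(Rational(-1, 4), Mul(-1, Pow(Pow(-11, 2), -1))) = Mul(Rational(-1, 4), Mul(-1, Pow(121, -1))) = Mul(Rational(-1, 4), Mul(-1, Rational(1, 121))) = Mul(Rational(-1, 4), Rational(-1, 121)) = Rational(1, 484))
Mul(4, Function('p')(3, Function('m')(0))) = Mul(4, Rational(1, 484)) = Rational(1, 121)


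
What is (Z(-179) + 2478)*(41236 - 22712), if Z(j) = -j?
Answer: 49218268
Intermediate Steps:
(Z(-179) + 2478)*(41236 - 22712) = (-1*(-179) + 2478)*(41236 - 22712) = (179 + 2478)*18524 = 2657*18524 = 49218268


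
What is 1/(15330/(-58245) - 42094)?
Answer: -3883/163452024 ≈ -2.3756e-5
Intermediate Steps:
1/(15330/(-58245) - 42094) = 1/(15330*(-1/58245) - 42094) = 1/(-1022/3883 - 42094) = 1/(-163452024/3883) = -3883/163452024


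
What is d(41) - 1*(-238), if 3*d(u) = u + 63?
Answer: 818/3 ≈ 272.67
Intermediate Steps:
d(u) = 21 + u/3 (d(u) = (u + 63)/3 = (63 + u)/3 = 21 + u/3)
d(41) - 1*(-238) = (21 + (⅓)*41) - 1*(-238) = (21 + 41/3) + 238 = 104/3 + 238 = 818/3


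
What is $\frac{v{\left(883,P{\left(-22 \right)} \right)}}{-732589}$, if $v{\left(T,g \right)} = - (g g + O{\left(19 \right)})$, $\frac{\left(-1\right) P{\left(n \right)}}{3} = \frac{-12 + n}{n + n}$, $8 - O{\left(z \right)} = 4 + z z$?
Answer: $- \frac{3621}{7544108} \approx -0.00047998$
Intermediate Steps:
$O{\left(z \right)} = 4 - z^{2}$ ($O{\left(z \right)} = 8 - \left(4 + z z\right) = 8 - \left(4 + z^{2}\right) = 4 - z^{2}$)
$P{\left(n \right)} = - \frac{3 \left(-12 + n\right)}{2 n}$ ($P{\left(n \right)} = - 3 \frac{-12 + n}{n + n} = - 3 \frac{-12 + n}{2 n} = - \frac{3 \left(-12 + n\right)}{2 n}$)
$v{\left(T,g \right)} = 357 - g^{2}$ ($v{\left(T,g \right)} = - (g g + \left(4 - 19^{2}\right)) = - (g^{2} + \left(4 - 361\right)) = - (g^{2} - 357) = - (-357 + g^{2}) = 357 - g^{2}$)
$\frac{v{\left(883,P{\left(-22 \right)} \right)}}{-732589} = \frac{357 - \left(- \frac{3}{2} + \frac{18}{-22}\right)^{2}}{-732589} = \left(357 - \left(- \frac{3}{2} + 18 \left(- \frac{1}{22}\right)\right)^{2}\right) \left(- \frac{1}{732589}\right) = \left(357 - \left(- \frac{3}{2} - \frac{9}{11}\right)^{2}\right) \left(- \frac{1}{732589}\right) = \left(357 - \left(- \frac{51}{22}\right)^{2}\right) \left(- \frac{1}{732589}\right) = \left(357 - \frac{2601}{484}\right) \left(- \frac{1}{732589}\right) = \frac{170187}{484} \left(- \frac{1}{732589}\right) = - \frac{3621}{7544108}$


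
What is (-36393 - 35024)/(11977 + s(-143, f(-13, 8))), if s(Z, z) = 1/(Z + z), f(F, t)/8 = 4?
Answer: -7927287/1329446 ≈ -5.9629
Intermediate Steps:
f(F, t) = 32 (f(F, t) = 8*4 = 32)
(-36393 - 35024)/(11977 + s(-143, f(-13, 8))) = (-36393 - 35024)/(11977 + 1/(-143 + 32)) = -71417/(11977 + 1/(-111)) = -71417/(11977 - 1/111) = -71417/1329446/111 = -71417*111/1329446 = -7927287/1329446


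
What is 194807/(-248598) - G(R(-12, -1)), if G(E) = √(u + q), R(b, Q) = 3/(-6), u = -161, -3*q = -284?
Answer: -194807/248598 - I*√597/3 ≈ -0.78362 - 8.1445*I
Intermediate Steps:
q = 284/3 (q = -⅓*(-284) = 284/3 ≈ 94.667)
R(b, Q) = -½ (R(b, Q) = 3*(-⅙) = -½)
G(E) = I*√597/3 (G(E) = √(-161 + 284/3) = √(-199/3) = I*√597/3)
194807/(-248598) - G(R(-12, -1)) = 194807/(-248598) - I*√597/3 = 194807*(-1/248598) - I*√597/3 = -194807/248598 - I*√597/3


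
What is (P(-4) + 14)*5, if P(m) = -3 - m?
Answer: 75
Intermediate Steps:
(P(-4) + 14)*5 = ((-3 - 1*(-4)) + 14)*5 = ((-3 + 4) + 14)*5 = (1 + 14)*5 = 15*5 = 75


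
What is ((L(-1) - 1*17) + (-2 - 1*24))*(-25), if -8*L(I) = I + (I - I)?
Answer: 8575/8 ≈ 1071.9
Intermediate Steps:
L(I) = -I/8 (L(I) = -(I + (I - I))/8 = -(I + 0)/8 = -I/8)
((L(-1) - 1*17) + (-2 - 1*24))*(-25) = ((-⅛*(-1) - 1*17) + (-2 - 1*24))*(-25) = ((⅛ - 17) + (-2 - 24))*(-25) = (-135/8 - 26)*(-25) = -343/8*(-25) = 8575/8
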